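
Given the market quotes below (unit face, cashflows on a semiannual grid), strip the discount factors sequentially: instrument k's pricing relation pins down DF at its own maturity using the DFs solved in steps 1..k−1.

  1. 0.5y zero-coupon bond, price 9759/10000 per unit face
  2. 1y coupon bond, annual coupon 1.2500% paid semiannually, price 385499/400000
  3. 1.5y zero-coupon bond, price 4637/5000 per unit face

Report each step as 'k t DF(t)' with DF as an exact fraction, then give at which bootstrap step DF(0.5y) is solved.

1 1/2 9759/10000
2 1 9517/10000
3 3/2 4637/5000
DF(0.5y) is solved at step 1

step 1 [0.5y] zero: DF = P = 9759/10000 ≈ 0.975900
step 2 [1y] bond c/2=1/160: DF=(385499/400000 − 1/160·(0.975900))/(1+1/160) = 9517/10000 ≈ 0.951700
step 3 [1.5y] zero: DF = P = 4637/5000 ≈ 0.927400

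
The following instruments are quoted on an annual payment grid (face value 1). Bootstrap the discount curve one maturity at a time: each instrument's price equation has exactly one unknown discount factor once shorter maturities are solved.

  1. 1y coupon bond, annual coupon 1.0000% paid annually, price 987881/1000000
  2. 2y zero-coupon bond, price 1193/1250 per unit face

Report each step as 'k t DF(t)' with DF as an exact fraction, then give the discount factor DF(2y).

step 1 [1y] bond c/1=1/100: DF=(987881/1000000 − 1/100·(0))/(1+1/100) = 9781/10000 ≈ 0.978100
step 2 [2y] zero: DF = P = 1193/1250 ≈ 0.954400

1 1 9781/10000
2 2 1193/1250
DF(2y) = 1193/1250 ≈ 0.954400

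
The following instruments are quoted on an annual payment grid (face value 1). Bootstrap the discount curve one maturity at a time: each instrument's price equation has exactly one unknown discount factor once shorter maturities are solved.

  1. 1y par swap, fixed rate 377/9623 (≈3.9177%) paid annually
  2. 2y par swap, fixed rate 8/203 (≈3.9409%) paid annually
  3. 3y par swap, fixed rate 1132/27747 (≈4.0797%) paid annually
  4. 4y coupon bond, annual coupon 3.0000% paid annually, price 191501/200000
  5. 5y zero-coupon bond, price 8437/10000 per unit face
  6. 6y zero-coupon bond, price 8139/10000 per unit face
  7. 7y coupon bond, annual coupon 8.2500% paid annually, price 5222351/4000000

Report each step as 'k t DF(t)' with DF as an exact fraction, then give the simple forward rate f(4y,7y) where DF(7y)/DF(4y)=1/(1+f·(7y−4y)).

1 1 9623/10000
2 2 1157/1250
3 3 2217/2500
4 4 1061/1250
5 5 8437/10000
6 6 8139/10000
7 7 2009/2500
f(4y,7y) = ((1061/1250)/(2009/2500) − 1)/(3) = 113/6027 ≈ 1.8749%

step 1 [1y] swap r/1=377/9623: DF=(1 − 377/9623·(0))/(1+377/9623) = 9623/10000 ≈ 0.962300
step 2 [2y] swap r/1=8/203: DF=(1 − 8/203·(0.962300))/(1+8/203) = 1157/1250 ≈ 0.925600
step 3 [3y] swap r/1=1132/27747: DF=(1 − 1132/27747·(0.962300+0.925600))/(1+1132/27747) = 2217/2500 ≈ 0.886800
step 4 [4y] bond c/1=3/100: DF=(191501/200000 − 3/100·(0.962300+0.925600+0.886800))/(1+3/100) = 1061/1250 ≈ 0.848800
step 5 [5y] zero: DF = P = 8437/10000 ≈ 0.843700
step 6 [6y] zero: DF = P = 8139/10000 ≈ 0.813900
step 7 [7y] bond c/1=33/400: DF=(5222351/4000000 − 33/400·(0.962300+0.925600+0.886800+0.848800+0.843700+0.813900))/(1+33/400) = 2009/2500 ≈ 0.803600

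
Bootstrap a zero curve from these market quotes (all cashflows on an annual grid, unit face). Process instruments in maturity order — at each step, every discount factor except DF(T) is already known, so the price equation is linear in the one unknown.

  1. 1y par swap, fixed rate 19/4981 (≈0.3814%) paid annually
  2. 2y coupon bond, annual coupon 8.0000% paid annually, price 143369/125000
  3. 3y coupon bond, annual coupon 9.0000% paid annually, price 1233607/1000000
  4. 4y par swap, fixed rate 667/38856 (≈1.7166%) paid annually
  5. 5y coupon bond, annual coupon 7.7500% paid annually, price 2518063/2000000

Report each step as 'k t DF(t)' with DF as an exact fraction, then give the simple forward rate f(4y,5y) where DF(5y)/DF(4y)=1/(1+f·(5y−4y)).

step 1 [1y] swap r/1=19/4981: DF=(1 − 19/4981·(0))/(1+19/4981) = 4981/5000 ≈ 0.996200
step 2 [2y] bond c/1=2/25: DF=(143369/125000 − 2/25·(0.996200))/(1+2/25) = 4941/5000 ≈ 0.988200
step 3 [3y] bond c/1=9/100: DF=(1233607/1000000 − 9/100·(0.996200+0.988200))/(1+9/100) = 9679/10000 ≈ 0.967900
step 4 [4y] swap r/1=667/38856: DF=(1 − 667/38856·(0.996200+0.988200+0.967900))/(1+667/38856) = 9333/10000 ≈ 0.933300
step 5 [5y] bond c/1=31/400: DF=(2518063/2000000 − 31/400·(0.996200+0.988200+0.967900+0.933300))/(1+31/400) = 889/1000 ≈ 0.889000

1 1 4981/5000
2 2 4941/5000
3 3 9679/10000
4 4 9333/10000
5 5 889/1000
f(4y,5y) = ((9333/10000)/(889/1000) − 1)/(1) = 443/8890 ≈ 4.9831%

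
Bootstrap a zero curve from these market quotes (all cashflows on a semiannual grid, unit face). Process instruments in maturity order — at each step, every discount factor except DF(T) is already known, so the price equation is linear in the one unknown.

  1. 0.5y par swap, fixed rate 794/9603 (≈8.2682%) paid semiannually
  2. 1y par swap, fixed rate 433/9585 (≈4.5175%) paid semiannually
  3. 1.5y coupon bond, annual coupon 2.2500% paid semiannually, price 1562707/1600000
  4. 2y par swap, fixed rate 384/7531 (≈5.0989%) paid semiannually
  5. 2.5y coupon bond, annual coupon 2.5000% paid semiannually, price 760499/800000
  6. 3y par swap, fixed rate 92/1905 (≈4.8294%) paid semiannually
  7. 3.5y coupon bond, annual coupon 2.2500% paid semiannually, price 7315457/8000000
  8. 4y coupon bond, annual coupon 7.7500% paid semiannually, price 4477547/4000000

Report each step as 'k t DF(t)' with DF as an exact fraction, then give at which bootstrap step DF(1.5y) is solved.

1 1/2 9603/10000
2 1 9567/10000
3 3/2 1889/2000
4 2 113/125
5 5/2 2231/2500
6 3 4333/5000
7 7/2 2107/2500
8 4 8401/10000
DF(1.5y) is solved at step 3

step 1 [0.5y] swap r/2=397/9603: DF=(1 − 397/9603·(0))/(1+397/9603) = 9603/10000 ≈ 0.960300
step 2 [1y] swap r/2=433/19170: DF=(1 − 433/19170·(0.960300))/(1+433/19170) = 9567/10000 ≈ 0.956700
step 3 [1.5y] bond c/2=9/800: DF=(1562707/1600000 − 9/800·(0.960300+0.956700))/(1+9/800) = 1889/2000 ≈ 0.944500
step 4 [2y] swap r/2=192/7531: DF=(1 − 192/7531·(0.960300+0.956700+0.944500))/(1+192/7531) = 113/125 ≈ 0.904000
step 5 [2.5y] bond c/2=1/80: DF=(760499/800000 − 1/80·(0.960300+0.956700+0.944500+0.904000))/(1+1/80) = 2231/2500 ≈ 0.892400
step 6 [3y] swap r/2=46/1905: DF=(1 − 46/1905·(0.960300+0.956700+0.944500+0.904000+0.892400))/(1+46/1905) = 4333/5000 ≈ 0.866600
step 7 [3.5y] bond c/2=9/800: DF=(7315457/8000000 − 9/800·(0.960300+0.956700+0.944500+0.904000+0.892400+0.866600))/(1+9/800) = 2107/2500 ≈ 0.842800
step 8 [4y] bond c/2=31/800: DF=(4477547/4000000 − 31/800·(0.960300+0.956700+0.944500+0.904000+0.892400+0.866600+0.842800))/(1+31/800) = 8401/10000 ≈ 0.840100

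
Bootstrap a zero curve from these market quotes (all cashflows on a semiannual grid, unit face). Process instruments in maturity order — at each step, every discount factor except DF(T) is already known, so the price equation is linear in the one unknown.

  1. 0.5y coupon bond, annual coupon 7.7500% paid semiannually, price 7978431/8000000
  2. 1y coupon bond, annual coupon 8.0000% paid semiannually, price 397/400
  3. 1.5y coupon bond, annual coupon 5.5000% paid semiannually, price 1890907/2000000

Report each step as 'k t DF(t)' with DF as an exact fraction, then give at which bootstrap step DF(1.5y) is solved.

1 1/2 9601/10000
2 1 4587/5000
3 3/2 8699/10000
DF(1.5y) is solved at step 3

step 1 [0.5y] bond c/2=31/800: DF=(7978431/8000000 − 31/800·(0))/(1+31/800) = 9601/10000 ≈ 0.960100
step 2 [1y] bond c/2=1/25: DF=(397/400 − 1/25·(0.960100))/(1+1/25) = 4587/5000 ≈ 0.917400
step 3 [1.5y] bond c/2=11/400: DF=(1890907/2000000 − 11/400·(0.960100+0.917400))/(1+11/400) = 8699/10000 ≈ 0.869900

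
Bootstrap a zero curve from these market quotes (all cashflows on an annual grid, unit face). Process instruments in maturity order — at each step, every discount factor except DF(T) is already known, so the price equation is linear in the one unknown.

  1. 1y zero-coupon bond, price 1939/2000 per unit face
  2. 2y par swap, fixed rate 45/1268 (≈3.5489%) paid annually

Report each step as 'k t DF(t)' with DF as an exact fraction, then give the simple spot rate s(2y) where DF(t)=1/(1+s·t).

step 1 [1y] zero: DF = P = 1939/2000 ≈ 0.969500
step 2 [2y] swap r/1=45/1268: DF=(1 − 45/1268·(0.969500))/(1+45/1268) = 373/400 ≈ 0.932500

1 1 1939/2000
2 2 373/400
s(2y) = (1/(373/400) − 1)/(2) = 27/746 ≈ 3.6193%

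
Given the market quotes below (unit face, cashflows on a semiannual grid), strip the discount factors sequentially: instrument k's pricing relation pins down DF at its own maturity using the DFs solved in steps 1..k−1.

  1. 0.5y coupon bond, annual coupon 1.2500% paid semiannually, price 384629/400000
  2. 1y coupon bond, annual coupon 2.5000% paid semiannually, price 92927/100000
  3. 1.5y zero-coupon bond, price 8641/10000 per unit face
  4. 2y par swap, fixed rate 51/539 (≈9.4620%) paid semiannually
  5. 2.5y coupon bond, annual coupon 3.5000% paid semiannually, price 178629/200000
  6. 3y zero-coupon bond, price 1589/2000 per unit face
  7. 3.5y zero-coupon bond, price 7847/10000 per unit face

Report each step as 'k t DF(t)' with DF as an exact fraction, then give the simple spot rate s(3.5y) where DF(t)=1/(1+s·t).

1 1/2 2389/2500
2 1 453/500
3 3/2 8641/10000
4 2 8317/10000
5 5/2 4083/5000
6 3 1589/2000
7 7/2 7847/10000
s(3.5y) = (1/(7847/10000) − 1)/(7/2) = 4306/54929 ≈ 7.8392%

step 1 [0.5y] bond c/2=1/160: DF=(384629/400000 − 1/160·(0))/(1+1/160) = 2389/2500 ≈ 0.955600
step 2 [1y] bond c/2=1/80: DF=(92927/100000 − 1/80·(0.955600))/(1+1/80) = 453/500 ≈ 0.906000
step 3 [1.5y] zero: DF = P = 8641/10000 ≈ 0.864100
step 4 [2y] swap r/2=51/1078: DF=(1 − 51/1078·(0.955600+0.906000+0.864100))/(1+51/1078) = 8317/10000 ≈ 0.831700
step 5 [2.5y] bond c/2=7/400: DF=(178629/200000 − 7/400·(0.955600+0.906000+0.864100+0.831700))/(1+7/400) = 4083/5000 ≈ 0.816600
step 6 [3y] zero: DF = P = 1589/2000 ≈ 0.794500
step 7 [3.5y] zero: DF = P = 7847/10000 ≈ 0.784700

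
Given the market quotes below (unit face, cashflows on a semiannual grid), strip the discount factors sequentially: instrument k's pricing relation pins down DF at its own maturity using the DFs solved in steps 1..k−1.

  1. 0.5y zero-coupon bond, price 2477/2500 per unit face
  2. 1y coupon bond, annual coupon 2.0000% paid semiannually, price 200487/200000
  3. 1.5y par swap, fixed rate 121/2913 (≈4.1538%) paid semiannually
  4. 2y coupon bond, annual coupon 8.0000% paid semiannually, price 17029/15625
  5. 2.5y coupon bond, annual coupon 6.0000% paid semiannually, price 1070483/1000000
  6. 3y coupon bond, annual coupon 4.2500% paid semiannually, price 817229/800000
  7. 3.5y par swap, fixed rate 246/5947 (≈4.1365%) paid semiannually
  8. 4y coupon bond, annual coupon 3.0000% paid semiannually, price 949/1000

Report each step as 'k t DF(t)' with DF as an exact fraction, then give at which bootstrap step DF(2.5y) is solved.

step 1 [0.5y] zero: DF = P = 2477/2500 ≈ 0.990800
step 2 [1y] bond c/2=1/100: DF=(200487/200000 − 1/100·(0.990800))/(1+1/100) = 9827/10000 ≈ 0.982700
step 3 [1.5y] swap r/2=121/5826: DF=(1 − 121/5826·(0.990800+0.982700))/(1+121/5826) = 1879/2000 ≈ 0.939500
step 4 [2y] bond c/2=1/25: DF=(17029/15625 − 1/25·(0.990800+0.982700+0.939500))/(1+1/25) = 9359/10000 ≈ 0.935900
step 5 [2.5y] bond c/2=3/100: DF=(1070483/1000000 − 3/100·(0.990800+0.982700+0.939500+0.935900))/(1+3/100) = 1159/1250 ≈ 0.927200
step 6 [3y] bond c/2=17/800: DF=(817229/800000 − 17/800·(0.990800+0.982700+0.939500+0.935900+0.927200))/(1+17/800) = 9009/10000 ≈ 0.900900
step 7 [3.5y] swap r/2=123/5947: DF=(1 − 123/5947·(0.990800+0.982700+0.939500+0.935900+0.927200+0.900900))/(1+123/5947) = 8647/10000 ≈ 0.864700
step 8 [4y] bond c/2=3/200: DF=(949/1000 − 3/200·(0.990800+0.982700+0.939500+0.935900+0.927200+0.900900+0.864700))/(1+3/200) = 8383/10000 ≈ 0.838300

1 1/2 2477/2500
2 1 9827/10000
3 3/2 1879/2000
4 2 9359/10000
5 5/2 1159/1250
6 3 9009/10000
7 7/2 8647/10000
8 4 8383/10000
DF(2.5y) is solved at step 5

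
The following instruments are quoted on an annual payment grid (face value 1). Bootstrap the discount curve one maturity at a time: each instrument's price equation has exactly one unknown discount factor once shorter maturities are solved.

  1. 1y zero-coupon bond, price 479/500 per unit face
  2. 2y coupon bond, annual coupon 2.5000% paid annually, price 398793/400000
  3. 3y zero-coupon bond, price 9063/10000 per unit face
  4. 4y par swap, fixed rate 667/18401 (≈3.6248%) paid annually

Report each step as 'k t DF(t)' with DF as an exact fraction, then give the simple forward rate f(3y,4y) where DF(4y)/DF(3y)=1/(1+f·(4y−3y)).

1 1 479/500
2 2 9493/10000
3 3 9063/10000
4 4 4333/5000
f(3y,4y) = ((9063/10000)/(4333/5000) − 1)/(1) = 397/8666 ≈ 4.5811%

step 1 [1y] zero: DF = P = 479/500 ≈ 0.958000
step 2 [2y] bond c/1=1/40: DF=(398793/400000 − 1/40·(0.958000))/(1+1/40) = 9493/10000 ≈ 0.949300
step 3 [3y] zero: DF = P = 9063/10000 ≈ 0.906300
step 4 [4y] swap r/1=667/18401: DF=(1 − 667/18401·(0.958000+0.949300+0.906300))/(1+667/18401) = 4333/5000 ≈ 0.866600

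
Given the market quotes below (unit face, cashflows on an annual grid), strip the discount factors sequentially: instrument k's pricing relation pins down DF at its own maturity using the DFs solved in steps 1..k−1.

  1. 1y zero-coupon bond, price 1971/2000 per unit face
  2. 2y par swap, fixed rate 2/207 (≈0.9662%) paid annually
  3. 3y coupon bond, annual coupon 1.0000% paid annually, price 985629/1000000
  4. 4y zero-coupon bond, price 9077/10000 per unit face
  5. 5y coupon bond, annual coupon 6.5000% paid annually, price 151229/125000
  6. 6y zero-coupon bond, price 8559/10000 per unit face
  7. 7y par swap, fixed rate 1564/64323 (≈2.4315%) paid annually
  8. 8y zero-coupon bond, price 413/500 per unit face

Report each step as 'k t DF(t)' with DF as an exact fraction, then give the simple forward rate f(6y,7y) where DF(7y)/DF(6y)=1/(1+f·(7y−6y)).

1 1 1971/2000
2 2 981/1000
3 3 2391/2500
4 4 9077/10000
5 5 4511/5000
6 6 8559/10000
7 7 2109/2500
8 8 413/500
f(6y,7y) = ((8559/10000)/(2109/2500) − 1)/(1) = 41/2812 ≈ 1.4580%

step 1 [1y] zero: DF = P = 1971/2000 ≈ 0.985500
step 2 [2y] swap r/1=2/207: DF=(1 − 2/207·(0.985500))/(1+2/207) = 981/1000 ≈ 0.981000
step 3 [3y] bond c/1=1/100: DF=(985629/1000000 − 1/100·(0.985500+0.981000))/(1+1/100) = 2391/2500 ≈ 0.956400
step 4 [4y] zero: DF = P = 9077/10000 ≈ 0.907700
step 5 [5y] bond c/1=13/200: DF=(151229/125000 − 13/200·(0.985500+0.981000+0.956400+0.907700))/(1+13/200) = 4511/5000 ≈ 0.902200
step 6 [6y] zero: DF = P = 8559/10000 ≈ 0.855900
step 7 [7y] swap r/1=1564/64323: DF=(1 − 1564/64323·(0.985500+0.981000+0.956400+0.907700+0.902200+0.855900))/(1+1564/64323) = 2109/2500 ≈ 0.843600
step 8 [8y] zero: DF = P = 413/500 ≈ 0.826000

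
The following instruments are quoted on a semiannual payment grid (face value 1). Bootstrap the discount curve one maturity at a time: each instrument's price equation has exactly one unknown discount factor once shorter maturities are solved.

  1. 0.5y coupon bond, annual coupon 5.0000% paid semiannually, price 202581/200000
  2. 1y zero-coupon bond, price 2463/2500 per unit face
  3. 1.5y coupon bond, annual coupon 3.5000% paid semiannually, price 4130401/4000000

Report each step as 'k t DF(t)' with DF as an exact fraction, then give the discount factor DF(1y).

step 1 [0.5y] bond c/2=1/40: DF=(202581/200000 − 1/40·(0))/(1+1/40) = 4941/5000 ≈ 0.988200
step 2 [1y] zero: DF = P = 2463/2500 ≈ 0.985200
step 3 [1.5y] bond c/2=7/400: DF=(4130401/4000000 − 7/400·(0.988200+0.985200))/(1+7/400) = 9809/10000 ≈ 0.980900

1 1/2 4941/5000
2 1 2463/2500
3 3/2 9809/10000
DF(1y) = 2463/2500 ≈ 0.985200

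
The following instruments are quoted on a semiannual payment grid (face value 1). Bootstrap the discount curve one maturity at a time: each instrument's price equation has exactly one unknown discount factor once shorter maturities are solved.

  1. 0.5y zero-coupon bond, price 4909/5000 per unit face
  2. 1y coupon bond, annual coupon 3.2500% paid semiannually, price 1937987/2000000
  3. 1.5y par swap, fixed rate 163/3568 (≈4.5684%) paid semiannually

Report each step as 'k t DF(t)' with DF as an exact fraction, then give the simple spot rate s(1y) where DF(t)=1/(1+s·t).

step 1 [0.5y] zero: DF = P = 4909/5000 ≈ 0.981800
step 2 [1y] bond c/2=13/800: DF=(1937987/2000000 − 13/800·(0.981800))/(1+13/800) = 4689/5000 ≈ 0.937800
step 3 [1.5y] swap r/2=163/7136: DF=(1 − 163/7136·(0.981800+0.937800))/(1+163/7136) = 2337/2500 ≈ 0.934800

1 1/2 4909/5000
2 1 4689/5000
3 3/2 2337/2500
s(1y) = (1/(4689/5000) − 1)/(1) = 311/4689 ≈ 6.6325%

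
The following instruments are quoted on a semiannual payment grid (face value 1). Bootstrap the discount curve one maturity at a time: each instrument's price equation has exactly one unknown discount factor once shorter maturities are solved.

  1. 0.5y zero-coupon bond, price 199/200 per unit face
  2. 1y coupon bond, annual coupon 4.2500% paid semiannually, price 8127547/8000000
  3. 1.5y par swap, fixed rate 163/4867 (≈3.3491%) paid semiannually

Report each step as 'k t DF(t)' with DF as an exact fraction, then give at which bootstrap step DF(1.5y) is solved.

1 1/2 199/200
2 1 9741/10000
3 3/2 9511/10000
DF(1.5y) is solved at step 3

step 1 [0.5y] zero: DF = P = 199/200 ≈ 0.995000
step 2 [1y] bond c/2=17/800: DF=(8127547/8000000 − 17/800·(0.995000))/(1+17/800) = 9741/10000 ≈ 0.974100
step 3 [1.5y] swap r/2=163/9734: DF=(1 − 163/9734·(0.995000+0.974100))/(1+163/9734) = 9511/10000 ≈ 0.951100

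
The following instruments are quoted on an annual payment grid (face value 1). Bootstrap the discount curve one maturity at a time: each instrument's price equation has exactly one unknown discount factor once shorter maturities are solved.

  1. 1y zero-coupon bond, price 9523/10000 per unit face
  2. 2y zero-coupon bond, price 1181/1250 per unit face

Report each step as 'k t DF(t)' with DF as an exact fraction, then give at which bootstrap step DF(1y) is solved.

step 1 [1y] zero: DF = P = 9523/10000 ≈ 0.952300
step 2 [2y] zero: DF = P = 1181/1250 ≈ 0.944800

1 1 9523/10000
2 2 1181/1250
DF(1y) is solved at step 1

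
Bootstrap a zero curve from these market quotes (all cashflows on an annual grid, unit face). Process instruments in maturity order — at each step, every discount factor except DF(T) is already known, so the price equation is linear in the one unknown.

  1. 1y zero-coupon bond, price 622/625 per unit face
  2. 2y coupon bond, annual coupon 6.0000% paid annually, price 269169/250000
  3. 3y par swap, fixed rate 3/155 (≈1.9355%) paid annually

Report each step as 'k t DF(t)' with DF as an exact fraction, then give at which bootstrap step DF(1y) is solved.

1 1 622/625
2 2 4797/5000
3 3 9439/10000
DF(1y) is solved at step 1

step 1 [1y] zero: DF = P = 622/625 ≈ 0.995200
step 2 [2y] bond c/1=3/50: DF=(269169/250000 − 3/50·(0.995200))/(1+3/50) = 4797/5000 ≈ 0.959400
step 3 [3y] swap r/1=3/155: DF=(1 − 3/155·(0.995200+0.959400))/(1+3/155) = 9439/10000 ≈ 0.943900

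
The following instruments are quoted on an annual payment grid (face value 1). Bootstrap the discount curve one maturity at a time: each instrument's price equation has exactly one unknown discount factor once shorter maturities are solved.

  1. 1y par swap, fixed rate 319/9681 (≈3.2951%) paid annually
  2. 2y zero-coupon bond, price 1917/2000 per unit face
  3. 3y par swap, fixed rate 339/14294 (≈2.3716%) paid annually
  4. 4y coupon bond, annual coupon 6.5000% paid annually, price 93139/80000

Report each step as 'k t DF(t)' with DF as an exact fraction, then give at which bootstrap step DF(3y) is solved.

1 1 9681/10000
2 2 1917/2000
3 3 4661/5000
4 4 9187/10000
DF(3y) is solved at step 3

step 1 [1y] swap r/1=319/9681: DF=(1 − 319/9681·(0))/(1+319/9681) = 9681/10000 ≈ 0.968100
step 2 [2y] zero: DF = P = 1917/2000 ≈ 0.958500
step 3 [3y] swap r/1=339/14294: DF=(1 − 339/14294·(0.968100+0.958500))/(1+339/14294) = 4661/5000 ≈ 0.932200
step 4 [4y] bond c/1=13/200: DF=(93139/80000 − 13/200·(0.968100+0.958500+0.932200))/(1+13/200) = 9187/10000 ≈ 0.918700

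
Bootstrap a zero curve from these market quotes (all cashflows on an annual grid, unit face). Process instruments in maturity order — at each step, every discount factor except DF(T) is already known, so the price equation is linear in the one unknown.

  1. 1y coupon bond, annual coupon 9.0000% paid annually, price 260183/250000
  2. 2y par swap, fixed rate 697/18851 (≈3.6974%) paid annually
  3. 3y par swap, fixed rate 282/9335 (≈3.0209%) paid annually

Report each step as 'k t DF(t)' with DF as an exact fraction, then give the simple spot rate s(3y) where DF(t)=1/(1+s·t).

1 1 2387/2500
2 2 9303/10000
3 3 4577/5000
s(3y) = (1/(4577/5000) − 1)/(3) = 141/4577 ≈ 3.0806%

step 1 [1y] bond c/1=9/100: DF=(260183/250000 − 9/100·(0))/(1+9/100) = 2387/2500 ≈ 0.954800
step 2 [2y] swap r/1=697/18851: DF=(1 − 697/18851·(0.954800))/(1+697/18851) = 9303/10000 ≈ 0.930300
step 3 [3y] swap r/1=282/9335: DF=(1 − 282/9335·(0.954800+0.930300))/(1+282/9335) = 4577/5000 ≈ 0.915400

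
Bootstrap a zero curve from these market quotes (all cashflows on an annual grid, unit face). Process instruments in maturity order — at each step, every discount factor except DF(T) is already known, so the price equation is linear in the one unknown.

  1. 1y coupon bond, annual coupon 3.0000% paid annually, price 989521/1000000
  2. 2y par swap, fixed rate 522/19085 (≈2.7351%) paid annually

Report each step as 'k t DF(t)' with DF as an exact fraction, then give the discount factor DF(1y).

1 1 9607/10000
2 2 4739/5000
DF(1y) = 9607/10000 ≈ 0.960700

step 1 [1y] bond c/1=3/100: DF=(989521/1000000 − 3/100·(0))/(1+3/100) = 9607/10000 ≈ 0.960700
step 2 [2y] swap r/1=522/19085: DF=(1 − 522/19085·(0.960700))/(1+522/19085) = 4739/5000 ≈ 0.947800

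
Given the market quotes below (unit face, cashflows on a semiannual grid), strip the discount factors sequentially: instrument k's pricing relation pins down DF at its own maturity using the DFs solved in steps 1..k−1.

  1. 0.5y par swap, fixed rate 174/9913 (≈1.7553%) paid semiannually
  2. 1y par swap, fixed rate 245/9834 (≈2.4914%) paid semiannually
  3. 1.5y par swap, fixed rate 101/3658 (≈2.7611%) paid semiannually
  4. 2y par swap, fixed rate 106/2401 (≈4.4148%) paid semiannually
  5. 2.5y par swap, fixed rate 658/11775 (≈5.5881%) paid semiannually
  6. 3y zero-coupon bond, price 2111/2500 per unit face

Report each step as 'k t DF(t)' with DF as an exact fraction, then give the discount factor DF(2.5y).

1 1/2 9913/10000
2 1 1951/2000
3 3/2 2399/2500
4 2 572/625
5 5/2 2171/2500
6 3 2111/2500
DF(2.5y) = 2171/2500 ≈ 0.868400

step 1 [0.5y] swap r/2=87/9913: DF=(1 − 87/9913·(0))/(1+87/9913) = 9913/10000 ≈ 0.991300
step 2 [1y] swap r/2=245/19668: DF=(1 − 245/19668·(0.991300))/(1+245/19668) = 1951/2000 ≈ 0.975500
step 3 [1.5y] swap r/2=101/7316: DF=(1 − 101/7316·(0.991300+0.975500))/(1+101/7316) = 2399/2500 ≈ 0.959600
step 4 [2y] swap r/2=53/2401: DF=(1 − 53/2401·(0.991300+0.975500+0.959600))/(1+53/2401) = 572/625 ≈ 0.915200
step 5 [2.5y] swap r/2=329/11775: DF=(1 − 329/11775·(0.991300+0.975500+0.959600+0.915200))/(1+329/11775) = 2171/2500 ≈ 0.868400
step 6 [3y] zero: DF = P = 2111/2500 ≈ 0.844400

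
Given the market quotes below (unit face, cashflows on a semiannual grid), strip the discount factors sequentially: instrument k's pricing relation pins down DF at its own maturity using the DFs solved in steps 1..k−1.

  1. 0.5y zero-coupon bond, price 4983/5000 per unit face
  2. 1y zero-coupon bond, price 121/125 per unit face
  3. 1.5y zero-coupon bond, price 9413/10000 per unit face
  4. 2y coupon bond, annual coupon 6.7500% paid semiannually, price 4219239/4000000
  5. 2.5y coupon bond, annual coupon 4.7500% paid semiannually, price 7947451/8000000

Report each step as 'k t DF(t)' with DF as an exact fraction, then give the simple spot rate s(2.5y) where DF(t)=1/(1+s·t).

step 1 [0.5y] zero: DF = P = 4983/5000 ≈ 0.996600
step 2 [1y] zero: DF = P = 121/125 ≈ 0.968000
step 3 [1.5y] zero: DF = P = 9413/10000 ≈ 0.941300
step 4 [2y] bond c/2=27/800: DF=(4219239/4000000 − 27/800·(0.996600+0.968000+0.941300))/(1+27/800) = 1851/2000 ≈ 0.925500
step 5 [2.5y] bond c/2=19/800: DF=(7947451/8000000 − 19/800·(0.996600+0.968000+0.941300+0.925500))/(1+19/800) = 1763/2000 ≈ 0.881500

1 1/2 4983/5000
2 1 121/125
3 3/2 9413/10000
4 2 1851/2000
5 5/2 1763/2000
s(2.5y) = (1/(1763/2000) − 1)/(5/2) = 474/8815 ≈ 5.3772%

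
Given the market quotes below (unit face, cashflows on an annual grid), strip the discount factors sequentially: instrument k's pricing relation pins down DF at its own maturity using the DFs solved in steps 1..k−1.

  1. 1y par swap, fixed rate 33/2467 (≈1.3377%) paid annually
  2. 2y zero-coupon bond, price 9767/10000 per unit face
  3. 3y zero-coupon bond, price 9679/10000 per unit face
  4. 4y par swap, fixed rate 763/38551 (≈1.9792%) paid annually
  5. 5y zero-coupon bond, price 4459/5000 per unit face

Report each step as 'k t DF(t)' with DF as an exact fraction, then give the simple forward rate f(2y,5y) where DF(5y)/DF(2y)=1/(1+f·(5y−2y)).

1 1 2467/2500
2 2 9767/10000
3 3 9679/10000
4 4 9237/10000
5 5 4459/5000
f(2y,5y) = ((9767/10000)/(4459/5000) − 1)/(3) = 283/8918 ≈ 3.1734%

step 1 [1y] swap r/1=33/2467: DF=(1 − 33/2467·(0))/(1+33/2467) = 2467/2500 ≈ 0.986800
step 2 [2y] zero: DF = P = 9767/10000 ≈ 0.976700
step 3 [3y] zero: DF = P = 9679/10000 ≈ 0.967900
step 4 [4y] swap r/1=763/38551: DF=(1 − 763/38551·(0.986800+0.976700+0.967900))/(1+763/38551) = 9237/10000 ≈ 0.923700
step 5 [5y] zero: DF = P = 4459/5000 ≈ 0.891800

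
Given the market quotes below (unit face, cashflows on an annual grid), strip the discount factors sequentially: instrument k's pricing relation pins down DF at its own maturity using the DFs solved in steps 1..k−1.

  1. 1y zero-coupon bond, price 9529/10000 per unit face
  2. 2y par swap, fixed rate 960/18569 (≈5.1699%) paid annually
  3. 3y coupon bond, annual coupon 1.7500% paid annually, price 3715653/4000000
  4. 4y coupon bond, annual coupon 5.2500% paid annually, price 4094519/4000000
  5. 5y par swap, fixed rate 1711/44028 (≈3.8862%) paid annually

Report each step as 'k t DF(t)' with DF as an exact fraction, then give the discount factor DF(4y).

step 1 [1y] zero: DF = P = 9529/10000 ≈ 0.952900
step 2 [2y] swap r/1=960/18569: DF=(1 − 960/18569·(0.952900))/(1+960/18569) = 113/125 ≈ 0.904000
step 3 [3y] bond c/1=7/400: DF=(3715653/4000000 − 7/400·(0.952900+0.904000))/(1+7/400) = 881/1000 ≈ 0.881000
step 4 [4y] bond c/1=21/400: DF=(4094519/4000000 − 21/400·(0.952900+0.904000+0.881000))/(1+21/400) = 209/250 ≈ 0.836000
step 5 [5y] swap r/1=1711/44028: DF=(1 − 1711/44028·(0.952900+0.904000+0.881000+0.836000))/(1+1711/44028) = 8289/10000 ≈ 0.828900

1 1 9529/10000
2 2 113/125
3 3 881/1000
4 4 209/250
5 5 8289/10000
DF(4y) = 209/250 ≈ 0.836000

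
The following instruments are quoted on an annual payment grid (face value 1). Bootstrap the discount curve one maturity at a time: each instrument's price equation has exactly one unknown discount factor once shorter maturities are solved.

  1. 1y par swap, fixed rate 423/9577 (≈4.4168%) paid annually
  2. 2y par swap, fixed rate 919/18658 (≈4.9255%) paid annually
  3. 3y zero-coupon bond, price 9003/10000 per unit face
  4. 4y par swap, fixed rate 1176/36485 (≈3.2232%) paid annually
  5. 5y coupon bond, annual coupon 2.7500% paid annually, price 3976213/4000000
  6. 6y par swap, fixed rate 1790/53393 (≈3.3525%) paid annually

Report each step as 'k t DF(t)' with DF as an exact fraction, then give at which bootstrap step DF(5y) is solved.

step 1 [1y] swap r/1=423/9577: DF=(1 − 423/9577·(0))/(1+423/9577) = 9577/10000 ≈ 0.957700
step 2 [2y] swap r/1=919/18658: DF=(1 − 919/18658·(0.957700))/(1+919/18658) = 9081/10000 ≈ 0.908100
step 3 [3y] zero: DF = P = 9003/10000 ≈ 0.900300
step 4 [4y] swap r/1=1176/36485: DF=(1 − 1176/36485·(0.957700+0.908100+0.900300))/(1+1176/36485) = 1103/1250 ≈ 0.882400
step 5 [5y] bond c/1=11/400: DF=(3976213/4000000 − 11/400·(0.957700+0.908100+0.900300+0.882400))/(1+11/400) = 4349/5000 ≈ 0.869800
step 6 [6y] swap r/1=1790/53393: DF=(1 − 1790/53393·(0.957700+0.908100+0.900300+0.882400+0.869800))/(1+1790/53393) = 821/1000 ≈ 0.821000

1 1 9577/10000
2 2 9081/10000
3 3 9003/10000
4 4 1103/1250
5 5 4349/5000
6 6 821/1000
DF(5y) is solved at step 5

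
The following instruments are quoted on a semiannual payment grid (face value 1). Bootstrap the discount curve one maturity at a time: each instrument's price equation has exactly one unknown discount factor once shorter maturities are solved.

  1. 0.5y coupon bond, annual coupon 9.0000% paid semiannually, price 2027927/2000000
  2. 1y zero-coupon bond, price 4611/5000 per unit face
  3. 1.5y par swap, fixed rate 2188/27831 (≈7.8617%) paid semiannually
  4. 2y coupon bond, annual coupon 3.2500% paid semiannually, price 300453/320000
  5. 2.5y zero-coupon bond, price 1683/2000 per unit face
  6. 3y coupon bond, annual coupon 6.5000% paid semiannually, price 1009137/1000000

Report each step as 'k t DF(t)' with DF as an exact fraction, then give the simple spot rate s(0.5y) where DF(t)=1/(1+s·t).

step 1 [0.5y] bond c/2=9/200: DF=(2027927/2000000 − 9/200·(0))/(1+9/200) = 9703/10000 ≈ 0.970300
step 2 [1y] zero: DF = P = 4611/5000 ≈ 0.922200
step 3 [1.5y] swap r/2=1094/27831: DF=(1 − 1094/27831·(0.970300+0.922200))/(1+1094/27831) = 4453/5000 ≈ 0.890600
step 4 [2y] bond c/2=13/800: DF=(300453/320000 − 13/800·(0.970300+0.922200+0.890600))/(1+13/800) = 4397/5000 ≈ 0.879400
step 5 [2.5y] zero: DF = P = 1683/2000 ≈ 0.841500
step 6 [3y] bond c/2=13/400: DF=(1009137/1000000 − 13/400·(0.970300+0.922200+0.890600+0.879400+0.841500))/(1+13/400) = 2089/2500 ≈ 0.835600

1 1/2 9703/10000
2 1 4611/5000
3 3/2 4453/5000
4 2 4397/5000
5 5/2 1683/2000
6 3 2089/2500
s(0.5y) = (1/(9703/10000) − 1)/(1/2) = 594/9703 ≈ 6.1218%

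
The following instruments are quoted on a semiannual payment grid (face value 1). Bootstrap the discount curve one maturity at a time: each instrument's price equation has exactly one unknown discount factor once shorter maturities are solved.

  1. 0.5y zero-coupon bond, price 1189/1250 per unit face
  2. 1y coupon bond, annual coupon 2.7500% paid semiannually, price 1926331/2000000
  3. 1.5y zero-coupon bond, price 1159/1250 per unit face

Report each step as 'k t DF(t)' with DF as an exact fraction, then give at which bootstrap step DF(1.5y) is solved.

step 1 [0.5y] zero: DF = P = 1189/1250 ≈ 0.951200
step 2 [1y] bond c/2=11/800: DF=(1926331/2000000 − 11/800·(0.951200))/(1+11/800) = 2343/2500 ≈ 0.937200
step 3 [1.5y] zero: DF = P = 1159/1250 ≈ 0.927200

1 1/2 1189/1250
2 1 2343/2500
3 3/2 1159/1250
DF(1.5y) is solved at step 3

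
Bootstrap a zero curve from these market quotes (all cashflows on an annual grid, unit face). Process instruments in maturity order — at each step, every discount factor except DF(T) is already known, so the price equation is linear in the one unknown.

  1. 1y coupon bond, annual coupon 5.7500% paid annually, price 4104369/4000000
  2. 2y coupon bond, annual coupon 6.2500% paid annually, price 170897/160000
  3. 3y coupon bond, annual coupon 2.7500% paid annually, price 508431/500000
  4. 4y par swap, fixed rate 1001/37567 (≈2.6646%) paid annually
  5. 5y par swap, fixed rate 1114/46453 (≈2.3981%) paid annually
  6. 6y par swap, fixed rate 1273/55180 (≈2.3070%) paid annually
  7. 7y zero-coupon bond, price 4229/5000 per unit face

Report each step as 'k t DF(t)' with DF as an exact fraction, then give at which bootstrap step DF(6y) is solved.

1 1 9703/10000
2 2 4741/5000
3 3 9383/10000
4 4 8999/10000
5 5 4443/5000
6 6 8727/10000
7 7 4229/5000
DF(6y) is solved at step 6

step 1 [1y] bond c/1=23/400: DF=(4104369/4000000 − 23/400·(0))/(1+23/400) = 9703/10000 ≈ 0.970300
step 2 [2y] bond c/1=1/16: DF=(170897/160000 − 1/16·(0.970300))/(1+1/16) = 4741/5000 ≈ 0.948200
step 3 [3y] bond c/1=11/400: DF=(508431/500000 − 11/400·(0.970300+0.948200))/(1+11/400) = 9383/10000 ≈ 0.938300
step 4 [4y] swap r/1=1001/37567: DF=(1 − 1001/37567·(0.970300+0.948200+0.938300))/(1+1001/37567) = 8999/10000 ≈ 0.899900
step 5 [5y] swap r/1=1114/46453: DF=(1 − 1114/46453·(0.970300+0.948200+0.938300+0.899900))/(1+1114/46453) = 4443/5000 ≈ 0.888600
step 6 [6y] swap r/1=1273/55180: DF=(1 − 1273/55180·(0.970300+0.948200+0.938300+0.899900+0.888600))/(1+1273/55180) = 8727/10000 ≈ 0.872700
step 7 [7y] zero: DF = P = 4229/5000 ≈ 0.845800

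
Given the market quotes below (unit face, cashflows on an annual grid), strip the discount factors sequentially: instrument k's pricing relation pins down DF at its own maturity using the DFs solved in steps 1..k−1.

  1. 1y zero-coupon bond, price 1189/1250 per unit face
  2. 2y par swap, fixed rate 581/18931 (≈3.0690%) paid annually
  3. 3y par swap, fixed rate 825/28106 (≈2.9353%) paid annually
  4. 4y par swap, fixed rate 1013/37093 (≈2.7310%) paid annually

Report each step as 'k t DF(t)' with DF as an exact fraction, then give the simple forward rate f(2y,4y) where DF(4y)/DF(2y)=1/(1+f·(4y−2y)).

step 1 [1y] zero: DF = P = 1189/1250 ≈ 0.951200
step 2 [2y] swap r/1=581/18931: DF=(1 − 581/18931·(0.951200))/(1+581/18931) = 9419/10000 ≈ 0.941900
step 3 [3y] swap r/1=825/28106: DF=(1 − 825/28106·(0.951200+0.941900))/(1+825/28106) = 367/400 ≈ 0.917500
step 4 [4y] swap r/1=1013/37093: DF=(1 − 1013/37093·(0.951200+0.941900+0.917500))/(1+1013/37093) = 8987/10000 ≈ 0.898700

1 1 1189/1250
2 2 9419/10000
3 3 367/400
4 4 8987/10000
f(2y,4y) = ((9419/10000)/(8987/10000) − 1)/(2) = 216/8987 ≈ 2.4035%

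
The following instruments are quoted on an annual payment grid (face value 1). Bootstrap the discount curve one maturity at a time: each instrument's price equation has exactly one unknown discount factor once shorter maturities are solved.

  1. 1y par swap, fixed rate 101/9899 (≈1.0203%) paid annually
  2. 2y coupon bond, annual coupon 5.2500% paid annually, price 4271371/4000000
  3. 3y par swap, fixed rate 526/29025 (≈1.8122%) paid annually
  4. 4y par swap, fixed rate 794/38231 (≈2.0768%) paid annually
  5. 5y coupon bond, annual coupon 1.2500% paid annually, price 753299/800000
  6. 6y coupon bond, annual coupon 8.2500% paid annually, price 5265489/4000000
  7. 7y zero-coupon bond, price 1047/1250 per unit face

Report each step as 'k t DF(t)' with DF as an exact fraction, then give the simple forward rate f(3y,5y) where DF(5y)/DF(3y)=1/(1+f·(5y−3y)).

step 1 [1y] swap r/1=101/9899: DF=(1 − 101/9899·(0))/(1+101/9899) = 9899/10000 ≈ 0.989900
step 2 [2y] bond c/1=21/400: DF=(4271371/4000000 − 21/400·(0.989900))/(1+21/400) = 2413/2500 ≈ 0.965200
step 3 [3y] swap r/1=526/29025: DF=(1 − 526/29025·(0.989900+0.965200))/(1+526/29025) = 4737/5000 ≈ 0.947400
step 4 [4y] swap r/1=794/38231: DF=(1 − 794/38231·(0.989900+0.965200+0.947400))/(1+794/38231) = 4603/5000 ≈ 0.920600
step 5 [5y] bond c/1=1/80: DF=(753299/800000 − 1/80·(0.989900+0.965200+0.947400+0.920600))/(1+1/80) = 2207/2500 ≈ 0.882800
step 6 [6y] bond c/1=33/400: DF=(5265489/4000000 − 33/400·(0.989900+0.965200+0.947400+0.920600+0.882800))/(1+33/400) = 4287/5000 ≈ 0.857400
step 7 [7y] zero: DF = P = 1047/1250 ≈ 0.837600

1 1 9899/10000
2 2 2413/2500
3 3 4737/5000
4 4 4603/5000
5 5 2207/2500
6 6 4287/5000
7 7 1047/1250
f(3y,5y) = ((4737/5000)/(2207/2500) − 1)/(2) = 323/8828 ≈ 3.6588%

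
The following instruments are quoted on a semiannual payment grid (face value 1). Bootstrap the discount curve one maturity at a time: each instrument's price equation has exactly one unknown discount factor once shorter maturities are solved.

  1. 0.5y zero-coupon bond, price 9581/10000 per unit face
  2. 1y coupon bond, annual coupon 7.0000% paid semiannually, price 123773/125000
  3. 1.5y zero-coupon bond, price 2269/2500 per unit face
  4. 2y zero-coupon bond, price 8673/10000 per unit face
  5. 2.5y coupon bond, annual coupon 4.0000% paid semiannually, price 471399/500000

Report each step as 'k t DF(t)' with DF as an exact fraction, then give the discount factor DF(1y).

1 1/2 9581/10000
2 1 9243/10000
3 3/2 2269/2500
4 2 8673/10000
5 5/2 4263/5000
DF(1y) = 9243/10000 ≈ 0.924300

step 1 [0.5y] zero: DF = P = 9581/10000 ≈ 0.958100
step 2 [1y] bond c/2=7/200: DF=(123773/125000 − 7/200·(0.958100))/(1+7/200) = 9243/10000 ≈ 0.924300
step 3 [1.5y] zero: DF = P = 2269/2500 ≈ 0.907600
step 4 [2y] zero: DF = P = 8673/10000 ≈ 0.867300
step 5 [2.5y] bond c/2=1/50: DF=(471399/500000 − 1/50·(0.958100+0.924300+0.907600+0.867300))/(1+1/50) = 4263/5000 ≈ 0.852600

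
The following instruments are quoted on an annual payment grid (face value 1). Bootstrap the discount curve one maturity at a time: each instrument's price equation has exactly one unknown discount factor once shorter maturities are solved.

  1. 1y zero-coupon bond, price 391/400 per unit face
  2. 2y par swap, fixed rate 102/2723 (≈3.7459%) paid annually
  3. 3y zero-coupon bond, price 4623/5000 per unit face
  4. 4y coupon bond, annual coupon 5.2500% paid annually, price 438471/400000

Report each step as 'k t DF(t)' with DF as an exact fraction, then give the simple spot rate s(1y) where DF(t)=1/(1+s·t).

1 1 391/400
2 2 4643/5000
3 3 4623/5000
4 4 9003/10000
s(1y) = (1/(391/400) − 1)/(1) = 9/391 ≈ 2.3018%

step 1 [1y] zero: DF = P = 391/400 ≈ 0.977500
step 2 [2y] swap r/1=102/2723: DF=(1 − 102/2723·(0.977500))/(1+102/2723) = 4643/5000 ≈ 0.928600
step 3 [3y] zero: DF = P = 4623/5000 ≈ 0.924600
step 4 [4y] bond c/1=21/400: DF=(438471/400000 − 21/400·(0.977500+0.928600+0.924600))/(1+21/400) = 9003/10000 ≈ 0.900300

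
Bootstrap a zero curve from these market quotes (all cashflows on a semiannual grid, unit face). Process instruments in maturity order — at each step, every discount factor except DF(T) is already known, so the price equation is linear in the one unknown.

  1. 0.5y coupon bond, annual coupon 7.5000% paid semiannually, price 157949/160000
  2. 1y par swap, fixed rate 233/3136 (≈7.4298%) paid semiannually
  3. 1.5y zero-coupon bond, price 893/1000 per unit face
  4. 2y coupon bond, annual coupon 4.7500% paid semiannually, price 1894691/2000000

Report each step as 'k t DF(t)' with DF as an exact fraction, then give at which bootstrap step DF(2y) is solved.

step 1 [0.5y] bond c/2=3/80: DF=(157949/160000 − 3/80·(0))/(1+3/80) = 1903/2000 ≈ 0.951500
step 2 [1y] swap r/2=233/6272: DF=(1 − 233/6272·(0.951500))/(1+233/6272) = 9301/10000 ≈ 0.930100
step 3 [1.5y] zero: DF = P = 893/1000 ≈ 0.893000
step 4 [2y] bond c/2=19/800: DF=(1894691/2000000 − 19/800·(0.951500+0.930100+0.893000))/(1+19/800) = 861/1000 ≈ 0.861000

1 1/2 1903/2000
2 1 9301/10000
3 3/2 893/1000
4 2 861/1000
DF(2y) is solved at step 4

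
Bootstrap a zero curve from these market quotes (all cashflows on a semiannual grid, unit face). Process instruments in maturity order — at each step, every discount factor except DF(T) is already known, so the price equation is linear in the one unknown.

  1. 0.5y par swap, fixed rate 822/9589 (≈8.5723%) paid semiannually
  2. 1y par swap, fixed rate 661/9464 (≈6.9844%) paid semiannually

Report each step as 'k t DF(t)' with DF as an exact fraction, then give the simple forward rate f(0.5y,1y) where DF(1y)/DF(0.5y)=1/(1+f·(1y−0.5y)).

step 1 [0.5y] swap r/2=411/9589: DF=(1 − 411/9589·(0))/(1+411/9589) = 9589/10000 ≈ 0.958900
step 2 [1y] swap r/2=661/18928: DF=(1 − 661/18928·(0.958900))/(1+661/18928) = 9339/10000 ≈ 0.933900

1 1/2 9589/10000
2 1 9339/10000
f(0.5y,1y) = ((9589/10000)/(9339/10000) − 1)/(1/2) = 500/9339 ≈ 5.3539%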